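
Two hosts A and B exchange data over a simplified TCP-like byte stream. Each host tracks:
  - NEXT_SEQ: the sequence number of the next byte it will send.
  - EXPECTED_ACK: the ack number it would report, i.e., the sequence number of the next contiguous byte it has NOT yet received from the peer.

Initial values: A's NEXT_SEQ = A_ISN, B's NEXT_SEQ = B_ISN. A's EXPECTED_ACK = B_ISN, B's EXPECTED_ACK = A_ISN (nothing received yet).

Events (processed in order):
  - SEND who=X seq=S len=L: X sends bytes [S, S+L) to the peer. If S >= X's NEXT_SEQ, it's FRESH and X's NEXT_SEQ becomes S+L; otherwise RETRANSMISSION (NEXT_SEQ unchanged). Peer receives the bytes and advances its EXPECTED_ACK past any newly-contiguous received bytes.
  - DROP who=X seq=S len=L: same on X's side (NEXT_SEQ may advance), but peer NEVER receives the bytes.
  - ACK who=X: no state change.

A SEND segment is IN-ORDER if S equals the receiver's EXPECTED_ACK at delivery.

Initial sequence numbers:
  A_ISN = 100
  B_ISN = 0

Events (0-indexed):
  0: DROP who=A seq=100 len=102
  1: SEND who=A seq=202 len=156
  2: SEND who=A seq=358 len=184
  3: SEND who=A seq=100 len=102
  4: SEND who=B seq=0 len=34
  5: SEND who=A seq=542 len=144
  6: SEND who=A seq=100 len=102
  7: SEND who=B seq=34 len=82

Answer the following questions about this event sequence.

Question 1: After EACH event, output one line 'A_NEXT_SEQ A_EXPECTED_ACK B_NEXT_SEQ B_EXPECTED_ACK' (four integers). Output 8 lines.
202 0 0 100
358 0 0 100
542 0 0 100
542 0 0 542
542 34 34 542
686 34 34 686
686 34 34 686
686 116 116 686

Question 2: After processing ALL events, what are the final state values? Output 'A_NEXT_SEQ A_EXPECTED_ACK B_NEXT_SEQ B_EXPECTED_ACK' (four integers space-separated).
After event 0: A_seq=202 A_ack=0 B_seq=0 B_ack=100
After event 1: A_seq=358 A_ack=0 B_seq=0 B_ack=100
After event 2: A_seq=542 A_ack=0 B_seq=0 B_ack=100
After event 3: A_seq=542 A_ack=0 B_seq=0 B_ack=542
After event 4: A_seq=542 A_ack=34 B_seq=34 B_ack=542
After event 5: A_seq=686 A_ack=34 B_seq=34 B_ack=686
After event 6: A_seq=686 A_ack=34 B_seq=34 B_ack=686
After event 7: A_seq=686 A_ack=116 B_seq=116 B_ack=686

Answer: 686 116 116 686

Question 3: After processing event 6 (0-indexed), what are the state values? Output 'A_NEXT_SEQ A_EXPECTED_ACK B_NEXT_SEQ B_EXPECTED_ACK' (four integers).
After event 0: A_seq=202 A_ack=0 B_seq=0 B_ack=100
After event 1: A_seq=358 A_ack=0 B_seq=0 B_ack=100
After event 2: A_seq=542 A_ack=0 B_seq=0 B_ack=100
After event 3: A_seq=542 A_ack=0 B_seq=0 B_ack=542
After event 4: A_seq=542 A_ack=34 B_seq=34 B_ack=542
After event 5: A_seq=686 A_ack=34 B_seq=34 B_ack=686
After event 6: A_seq=686 A_ack=34 B_seq=34 B_ack=686

686 34 34 686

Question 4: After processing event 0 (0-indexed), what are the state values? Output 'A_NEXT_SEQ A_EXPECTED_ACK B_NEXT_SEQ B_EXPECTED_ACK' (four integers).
After event 0: A_seq=202 A_ack=0 B_seq=0 B_ack=100

202 0 0 100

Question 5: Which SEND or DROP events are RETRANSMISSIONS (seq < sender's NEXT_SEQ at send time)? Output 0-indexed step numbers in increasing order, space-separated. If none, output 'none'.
Answer: 3 6

Derivation:
Step 0: DROP seq=100 -> fresh
Step 1: SEND seq=202 -> fresh
Step 2: SEND seq=358 -> fresh
Step 3: SEND seq=100 -> retransmit
Step 4: SEND seq=0 -> fresh
Step 5: SEND seq=542 -> fresh
Step 6: SEND seq=100 -> retransmit
Step 7: SEND seq=34 -> fresh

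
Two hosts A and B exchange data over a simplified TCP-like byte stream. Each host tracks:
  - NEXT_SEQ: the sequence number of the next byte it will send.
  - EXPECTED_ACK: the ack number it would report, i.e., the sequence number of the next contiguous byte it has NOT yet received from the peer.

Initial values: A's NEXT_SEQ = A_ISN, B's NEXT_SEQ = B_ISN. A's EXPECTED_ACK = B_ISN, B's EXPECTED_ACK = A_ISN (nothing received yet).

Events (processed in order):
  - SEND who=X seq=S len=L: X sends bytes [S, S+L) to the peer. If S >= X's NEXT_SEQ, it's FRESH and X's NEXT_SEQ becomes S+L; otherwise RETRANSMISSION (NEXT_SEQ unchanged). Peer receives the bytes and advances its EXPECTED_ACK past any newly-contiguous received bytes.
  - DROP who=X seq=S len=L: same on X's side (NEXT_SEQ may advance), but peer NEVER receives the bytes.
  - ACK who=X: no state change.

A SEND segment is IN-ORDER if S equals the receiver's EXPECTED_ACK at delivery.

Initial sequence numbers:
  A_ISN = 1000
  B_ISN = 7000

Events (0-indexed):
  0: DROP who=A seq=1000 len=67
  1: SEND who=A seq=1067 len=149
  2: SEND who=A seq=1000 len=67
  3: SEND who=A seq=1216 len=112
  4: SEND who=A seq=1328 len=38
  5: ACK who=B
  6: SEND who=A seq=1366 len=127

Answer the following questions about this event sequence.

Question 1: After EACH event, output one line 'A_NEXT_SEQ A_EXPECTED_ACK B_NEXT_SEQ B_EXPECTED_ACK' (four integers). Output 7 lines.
1067 7000 7000 1000
1216 7000 7000 1000
1216 7000 7000 1216
1328 7000 7000 1328
1366 7000 7000 1366
1366 7000 7000 1366
1493 7000 7000 1493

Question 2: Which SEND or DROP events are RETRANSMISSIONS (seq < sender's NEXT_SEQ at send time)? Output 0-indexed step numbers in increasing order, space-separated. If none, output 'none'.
Step 0: DROP seq=1000 -> fresh
Step 1: SEND seq=1067 -> fresh
Step 2: SEND seq=1000 -> retransmit
Step 3: SEND seq=1216 -> fresh
Step 4: SEND seq=1328 -> fresh
Step 6: SEND seq=1366 -> fresh

Answer: 2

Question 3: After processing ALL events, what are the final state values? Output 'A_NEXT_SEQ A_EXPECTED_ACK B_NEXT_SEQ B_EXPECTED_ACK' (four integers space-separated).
Answer: 1493 7000 7000 1493

Derivation:
After event 0: A_seq=1067 A_ack=7000 B_seq=7000 B_ack=1000
After event 1: A_seq=1216 A_ack=7000 B_seq=7000 B_ack=1000
After event 2: A_seq=1216 A_ack=7000 B_seq=7000 B_ack=1216
After event 3: A_seq=1328 A_ack=7000 B_seq=7000 B_ack=1328
After event 4: A_seq=1366 A_ack=7000 B_seq=7000 B_ack=1366
After event 5: A_seq=1366 A_ack=7000 B_seq=7000 B_ack=1366
After event 6: A_seq=1493 A_ack=7000 B_seq=7000 B_ack=1493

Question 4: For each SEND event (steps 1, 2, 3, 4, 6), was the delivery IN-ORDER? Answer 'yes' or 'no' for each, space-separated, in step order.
Answer: no yes yes yes yes

Derivation:
Step 1: SEND seq=1067 -> out-of-order
Step 2: SEND seq=1000 -> in-order
Step 3: SEND seq=1216 -> in-order
Step 4: SEND seq=1328 -> in-order
Step 6: SEND seq=1366 -> in-order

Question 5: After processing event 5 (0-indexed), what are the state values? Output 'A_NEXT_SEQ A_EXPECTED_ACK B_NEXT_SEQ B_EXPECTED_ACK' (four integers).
After event 0: A_seq=1067 A_ack=7000 B_seq=7000 B_ack=1000
After event 1: A_seq=1216 A_ack=7000 B_seq=7000 B_ack=1000
After event 2: A_seq=1216 A_ack=7000 B_seq=7000 B_ack=1216
After event 3: A_seq=1328 A_ack=7000 B_seq=7000 B_ack=1328
After event 4: A_seq=1366 A_ack=7000 B_seq=7000 B_ack=1366
After event 5: A_seq=1366 A_ack=7000 B_seq=7000 B_ack=1366

1366 7000 7000 1366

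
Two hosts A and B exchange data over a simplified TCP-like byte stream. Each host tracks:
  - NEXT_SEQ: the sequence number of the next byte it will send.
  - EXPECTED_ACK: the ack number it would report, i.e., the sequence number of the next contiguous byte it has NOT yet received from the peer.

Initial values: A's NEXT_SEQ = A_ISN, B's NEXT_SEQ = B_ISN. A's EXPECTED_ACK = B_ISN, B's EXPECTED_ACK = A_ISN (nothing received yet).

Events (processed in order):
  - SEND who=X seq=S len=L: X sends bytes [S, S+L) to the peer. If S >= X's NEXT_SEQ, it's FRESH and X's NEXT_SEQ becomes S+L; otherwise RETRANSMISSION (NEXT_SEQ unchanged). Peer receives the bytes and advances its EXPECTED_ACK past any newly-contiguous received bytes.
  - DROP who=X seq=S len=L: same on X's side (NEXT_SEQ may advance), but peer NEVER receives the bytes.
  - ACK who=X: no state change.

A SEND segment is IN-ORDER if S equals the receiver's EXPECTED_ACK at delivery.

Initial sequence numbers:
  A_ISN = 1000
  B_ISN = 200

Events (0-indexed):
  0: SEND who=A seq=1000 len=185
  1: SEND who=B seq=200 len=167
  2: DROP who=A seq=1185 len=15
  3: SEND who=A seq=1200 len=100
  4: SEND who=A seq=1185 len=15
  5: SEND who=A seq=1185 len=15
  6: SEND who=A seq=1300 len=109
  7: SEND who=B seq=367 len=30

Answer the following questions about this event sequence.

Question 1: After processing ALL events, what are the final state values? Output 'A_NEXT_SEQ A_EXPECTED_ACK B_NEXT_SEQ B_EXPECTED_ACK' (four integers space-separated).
Answer: 1409 397 397 1409

Derivation:
After event 0: A_seq=1185 A_ack=200 B_seq=200 B_ack=1185
After event 1: A_seq=1185 A_ack=367 B_seq=367 B_ack=1185
After event 2: A_seq=1200 A_ack=367 B_seq=367 B_ack=1185
After event 3: A_seq=1300 A_ack=367 B_seq=367 B_ack=1185
After event 4: A_seq=1300 A_ack=367 B_seq=367 B_ack=1300
After event 5: A_seq=1300 A_ack=367 B_seq=367 B_ack=1300
After event 6: A_seq=1409 A_ack=367 B_seq=367 B_ack=1409
After event 7: A_seq=1409 A_ack=397 B_seq=397 B_ack=1409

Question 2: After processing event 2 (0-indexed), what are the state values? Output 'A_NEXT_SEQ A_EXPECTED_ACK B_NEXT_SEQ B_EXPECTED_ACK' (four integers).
After event 0: A_seq=1185 A_ack=200 B_seq=200 B_ack=1185
After event 1: A_seq=1185 A_ack=367 B_seq=367 B_ack=1185
After event 2: A_seq=1200 A_ack=367 B_seq=367 B_ack=1185

1200 367 367 1185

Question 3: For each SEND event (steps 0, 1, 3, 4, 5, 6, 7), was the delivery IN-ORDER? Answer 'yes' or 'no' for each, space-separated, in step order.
Answer: yes yes no yes no yes yes

Derivation:
Step 0: SEND seq=1000 -> in-order
Step 1: SEND seq=200 -> in-order
Step 3: SEND seq=1200 -> out-of-order
Step 4: SEND seq=1185 -> in-order
Step 5: SEND seq=1185 -> out-of-order
Step 6: SEND seq=1300 -> in-order
Step 7: SEND seq=367 -> in-order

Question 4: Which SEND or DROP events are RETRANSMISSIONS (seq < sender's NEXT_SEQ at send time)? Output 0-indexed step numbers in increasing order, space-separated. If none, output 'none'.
Step 0: SEND seq=1000 -> fresh
Step 1: SEND seq=200 -> fresh
Step 2: DROP seq=1185 -> fresh
Step 3: SEND seq=1200 -> fresh
Step 4: SEND seq=1185 -> retransmit
Step 5: SEND seq=1185 -> retransmit
Step 6: SEND seq=1300 -> fresh
Step 7: SEND seq=367 -> fresh

Answer: 4 5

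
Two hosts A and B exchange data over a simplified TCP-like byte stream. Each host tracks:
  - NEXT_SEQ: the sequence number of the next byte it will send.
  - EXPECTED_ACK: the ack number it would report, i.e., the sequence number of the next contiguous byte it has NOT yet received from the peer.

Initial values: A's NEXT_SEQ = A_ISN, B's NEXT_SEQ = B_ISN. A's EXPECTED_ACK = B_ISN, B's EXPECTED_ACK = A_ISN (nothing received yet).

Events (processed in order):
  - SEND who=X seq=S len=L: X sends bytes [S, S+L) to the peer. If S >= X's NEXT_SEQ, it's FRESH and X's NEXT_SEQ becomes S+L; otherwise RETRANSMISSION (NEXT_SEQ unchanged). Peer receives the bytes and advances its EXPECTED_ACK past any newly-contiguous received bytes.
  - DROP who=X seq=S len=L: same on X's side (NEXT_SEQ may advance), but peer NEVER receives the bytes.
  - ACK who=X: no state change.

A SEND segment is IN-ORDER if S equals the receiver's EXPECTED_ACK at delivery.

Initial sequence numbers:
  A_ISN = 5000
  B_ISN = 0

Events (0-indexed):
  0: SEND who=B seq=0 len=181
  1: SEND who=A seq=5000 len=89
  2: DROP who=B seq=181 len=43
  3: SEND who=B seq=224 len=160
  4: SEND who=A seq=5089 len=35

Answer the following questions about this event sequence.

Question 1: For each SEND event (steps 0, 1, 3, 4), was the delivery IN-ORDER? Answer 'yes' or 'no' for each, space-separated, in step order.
Answer: yes yes no yes

Derivation:
Step 0: SEND seq=0 -> in-order
Step 1: SEND seq=5000 -> in-order
Step 3: SEND seq=224 -> out-of-order
Step 4: SEND seq=5089 -> in-order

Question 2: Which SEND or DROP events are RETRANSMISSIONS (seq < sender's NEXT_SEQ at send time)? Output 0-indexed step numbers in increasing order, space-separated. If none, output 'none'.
Step 0: SEND seq=0 -> fresh
Step 1: SEND seq=5000 -> fresh
Step 2: DROP seq=181 -> fresh
Step 3: SEND seq=224 -> fresh
Step 4: SEND seq=5089 -> fresh

Answer: none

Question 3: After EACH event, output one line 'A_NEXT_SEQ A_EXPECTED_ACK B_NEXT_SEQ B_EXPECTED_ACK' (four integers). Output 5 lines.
5000 181 181 5000
5089 181 181 5089
5089 181 224 5089
5089 181 384 5089
5124 181 384 5124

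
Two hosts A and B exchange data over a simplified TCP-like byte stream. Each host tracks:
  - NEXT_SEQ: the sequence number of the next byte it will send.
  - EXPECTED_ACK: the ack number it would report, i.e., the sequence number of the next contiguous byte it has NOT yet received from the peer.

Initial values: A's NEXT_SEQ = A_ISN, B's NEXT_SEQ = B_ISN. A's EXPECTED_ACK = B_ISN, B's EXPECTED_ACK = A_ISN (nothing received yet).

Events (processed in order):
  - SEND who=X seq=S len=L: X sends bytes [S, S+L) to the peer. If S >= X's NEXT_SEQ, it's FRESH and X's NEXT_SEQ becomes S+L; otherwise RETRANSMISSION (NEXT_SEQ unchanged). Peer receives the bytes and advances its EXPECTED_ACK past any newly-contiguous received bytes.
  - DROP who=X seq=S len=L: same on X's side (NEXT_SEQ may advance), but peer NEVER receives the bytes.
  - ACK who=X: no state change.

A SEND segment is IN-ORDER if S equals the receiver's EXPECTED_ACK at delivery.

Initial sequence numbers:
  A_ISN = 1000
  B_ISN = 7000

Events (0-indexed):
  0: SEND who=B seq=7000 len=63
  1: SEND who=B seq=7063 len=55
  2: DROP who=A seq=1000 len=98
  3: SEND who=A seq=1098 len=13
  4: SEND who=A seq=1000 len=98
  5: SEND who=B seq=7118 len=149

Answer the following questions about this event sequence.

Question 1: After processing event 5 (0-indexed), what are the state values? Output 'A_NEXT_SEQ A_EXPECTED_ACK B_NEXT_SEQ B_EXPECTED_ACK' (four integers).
After event 0: A_seq=1000 A_ack=7063 B_seq=7063 B_ack=1000
After event 1: A_seq=1000 A_ack=7118 B_seq=7118 B_ack=1000
After event 2: A_seq=1098 A_ack=7118 B_seq=7118 B_ack=1000
After event 3: A_seq=1111 A_ack=7118 B_seq=7118 B_ack=1000
After event 4: A_seq=1111 A_ack=7118 B_seq=7118 B_ack=1111
After event 5: A_seq=1111 A_ack=7267 B_seq=7267 B_ack=1111

1111 7267 7267 1111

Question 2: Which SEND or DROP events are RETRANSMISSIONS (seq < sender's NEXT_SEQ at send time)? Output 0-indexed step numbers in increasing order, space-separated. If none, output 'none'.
Answer: 4

Derivation:
Step 0: SEND seq=7000 -> fresh
Step 1: SEND seq=7063 -> fresh
Step 2: DROP seq=1000 -> fresh
Step 3: SEND seq=1098 -> fresh
Step 4: SEND seq=1000 -> retransmit
Step 5: SEND seq=7118 -> fresh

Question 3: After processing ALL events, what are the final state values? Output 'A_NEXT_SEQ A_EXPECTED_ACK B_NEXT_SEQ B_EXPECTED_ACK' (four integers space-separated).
Answer: 1111 7267 7267 1111

Derivation:
After event 0: A_seq=1000 A_ack=7063 B_seq=7063 B_ack=1000
After event 1: A_seq=1000 A_ack=7118 B_seq=7118 B_ack=1000
After event 2: A_seq=1098 A_ack=7118 B_seq=7118 B_ack=1000
After event 3: A_seq=1111 A_ack=7118 B_seq=7118 B_ack=1000
After event 4: A_seq=1111 A_ack=7118 B_seq=7118 B_ack=1111
After event 5: A_seq=1111 A_ack=7267 B_seq=7267 B_ack=1111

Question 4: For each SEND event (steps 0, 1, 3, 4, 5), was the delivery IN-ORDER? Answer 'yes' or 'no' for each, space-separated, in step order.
Answer: yes yes no yes yes

Derivation:
Step 0: SEND seq=7000 -> in-order
Step 1: SEND seq=7063 -> in-order
Step 3: SEND seq=1098 -> out-of-order
Step 4: SEND seq=1000 -> in-order
Step 5: SEND seq=7118 -> in-order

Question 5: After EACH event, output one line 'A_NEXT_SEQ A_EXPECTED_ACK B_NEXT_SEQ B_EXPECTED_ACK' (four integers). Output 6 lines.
1000 7063 7063 1000
1000 7118 7118 1000
1098 7118 7118 1000
1111 7118 7118 1000
1111 7118 7118 1111
1111 7267 7267 1111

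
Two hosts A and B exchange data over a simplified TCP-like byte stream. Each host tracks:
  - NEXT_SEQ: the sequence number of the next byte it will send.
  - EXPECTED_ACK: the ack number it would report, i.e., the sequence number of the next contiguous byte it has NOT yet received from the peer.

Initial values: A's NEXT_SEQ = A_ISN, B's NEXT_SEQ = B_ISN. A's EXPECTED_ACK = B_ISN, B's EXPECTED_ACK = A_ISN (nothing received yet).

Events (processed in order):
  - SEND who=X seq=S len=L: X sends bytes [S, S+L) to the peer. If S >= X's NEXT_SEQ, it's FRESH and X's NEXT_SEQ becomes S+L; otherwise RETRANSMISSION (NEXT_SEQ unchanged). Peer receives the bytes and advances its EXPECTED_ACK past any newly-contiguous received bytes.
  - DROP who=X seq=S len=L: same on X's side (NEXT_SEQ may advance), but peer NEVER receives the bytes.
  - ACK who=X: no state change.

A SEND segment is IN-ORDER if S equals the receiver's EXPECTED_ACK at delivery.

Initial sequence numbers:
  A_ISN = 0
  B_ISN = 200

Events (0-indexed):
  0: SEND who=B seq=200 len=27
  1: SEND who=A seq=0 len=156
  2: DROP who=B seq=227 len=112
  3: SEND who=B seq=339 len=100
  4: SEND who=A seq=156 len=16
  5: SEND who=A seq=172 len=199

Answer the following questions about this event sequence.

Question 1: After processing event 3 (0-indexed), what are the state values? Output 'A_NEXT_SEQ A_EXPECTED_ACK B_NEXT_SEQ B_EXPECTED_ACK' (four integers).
After event 0: A_seq=0 A_ack=227 B_seq=227 B_ack=0
After event 1: A_seq=156 A_ack=227 B_seq=227 B_ack=156
After event 2: A_seq=156 A_ack=227 B_seq=339 B_ack=156
After event 3: A_seq=156 A_ack=227 B_seq=439 B_ack=156

156 227 439 156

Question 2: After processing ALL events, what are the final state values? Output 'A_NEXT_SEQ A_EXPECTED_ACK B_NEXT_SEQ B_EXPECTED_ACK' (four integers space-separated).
After event 0: A_seq=0 A_ack=227 B_seq=227 B_ack=0
After event 1: A_seq=156 A_ack=227 B_seq=227 B_ack=156
After event 2: A_seq=156 A_ack=227 B_seq=339 B_ack=156
After event 3: A_seq=156 A_ack=227 B_seq=439 B_ack=156
After event 4: A_seq=172 A_ack=227 B_seq=439 B_ack=172
After event 5: A_seq=371 A_ack=227 B_seq=439 B_ack=371

Answer: 371 227 439 371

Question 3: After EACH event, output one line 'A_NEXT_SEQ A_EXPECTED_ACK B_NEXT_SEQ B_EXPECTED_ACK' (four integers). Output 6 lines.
0 227 227 0
156 227 227 156
156 227 339 156
156 227 439 156
172 227 439 172
371 227 439 371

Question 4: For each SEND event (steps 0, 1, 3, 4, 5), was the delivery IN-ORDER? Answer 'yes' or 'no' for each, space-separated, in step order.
Answer: yes yes no yes yes

Derivation:
Step 0: SEND seq=200 -> in-order
Step 1: SEND seq=0 -> in-order
Step 3: SEND seq=339 -> out-of-order
Step 4: SEND seq=156 -> in-order
Step 5: SEND seq=172 -> in-order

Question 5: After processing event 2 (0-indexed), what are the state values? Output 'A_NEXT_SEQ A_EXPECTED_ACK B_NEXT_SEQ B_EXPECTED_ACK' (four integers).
After event 0: A_seq=0 A_ack=227 B_seq=227 B_ack=0
After event 1: A_seq=156 A_ack=227 B_seq=227 B_ack=156
After event 2: A_seq=156 A_ack=227 B_seq=339 B_ack=156

156 227 339 156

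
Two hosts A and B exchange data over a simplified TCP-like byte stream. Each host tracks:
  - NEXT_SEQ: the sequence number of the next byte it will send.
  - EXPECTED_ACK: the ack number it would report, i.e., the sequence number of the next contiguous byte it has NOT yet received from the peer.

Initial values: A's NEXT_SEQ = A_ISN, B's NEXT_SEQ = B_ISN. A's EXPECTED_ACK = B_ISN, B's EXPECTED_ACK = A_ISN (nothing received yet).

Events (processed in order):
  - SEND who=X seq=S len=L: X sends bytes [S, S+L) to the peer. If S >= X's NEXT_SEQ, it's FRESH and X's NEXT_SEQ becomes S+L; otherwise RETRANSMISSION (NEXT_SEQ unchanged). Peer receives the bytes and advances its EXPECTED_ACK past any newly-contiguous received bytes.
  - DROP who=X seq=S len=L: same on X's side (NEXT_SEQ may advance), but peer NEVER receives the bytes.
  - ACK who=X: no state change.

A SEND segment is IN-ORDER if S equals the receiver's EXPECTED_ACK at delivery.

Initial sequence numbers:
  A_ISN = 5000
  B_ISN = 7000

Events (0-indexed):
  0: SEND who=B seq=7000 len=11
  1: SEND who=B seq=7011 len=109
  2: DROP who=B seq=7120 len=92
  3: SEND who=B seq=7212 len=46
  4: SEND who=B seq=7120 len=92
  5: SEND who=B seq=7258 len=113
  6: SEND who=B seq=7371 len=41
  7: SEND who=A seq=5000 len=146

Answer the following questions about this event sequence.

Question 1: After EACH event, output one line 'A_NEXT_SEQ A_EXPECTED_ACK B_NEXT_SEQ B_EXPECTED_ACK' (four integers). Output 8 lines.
5000 7011 7011 5000
5000 7120 7120 5000
5000 7120 7212 5000
5000 7120 7258 5000
5000 7258 7258 5000
5000 7371 7371 5000
5000 7412 7412 5000
5146 7412 7412 5146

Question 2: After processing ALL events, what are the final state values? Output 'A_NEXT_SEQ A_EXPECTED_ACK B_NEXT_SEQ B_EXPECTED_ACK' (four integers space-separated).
Answer: 5146 7412 7412 5146

Derivation:
After event 0: A_seq=5000 A_ack=7011 B_seq=7011 B_ack=5000
After event 1: A_seq=5000 A_ack=7120 B_seq=7120 B_ack=5000
After event 2: A_seq=5000 A_ack=7120 B_seq=7212 B_ack=5000
After event 3: A_seq=5000 A_ack=7120 B_seq=7258 B_ack=5000
After event 4: A_seq=5000 A_ack=7258 B_seq=7258 B_ack=5000
After event 5: A_seq=5000 A_ack=7371 B_seq=7371 B_ack=5000
After event 6: A_seq=5000 A_ack=7412 B_seq=7412 B_ack=5000
After event 7: A_seq=5146 A_ack=7412 B_seq=7412 B_ack=5146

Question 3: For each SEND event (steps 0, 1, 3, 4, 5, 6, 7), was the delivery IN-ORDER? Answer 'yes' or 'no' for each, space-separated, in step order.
Step 0: SEND seq=7000 -> in-order
Step 1: SEND seq=7011 -> in-order
Step 3: SEND seq=7212 -> out-of-order
Step 4: SEND seq=7120 -> in-order
Step 5: SEND seq=7258 -> in-order
Step 6: SEND seq=7371 -> in-order
Step 7: SEND seq=5000 -> in-order

Answer: yes yes no yes yes yes yes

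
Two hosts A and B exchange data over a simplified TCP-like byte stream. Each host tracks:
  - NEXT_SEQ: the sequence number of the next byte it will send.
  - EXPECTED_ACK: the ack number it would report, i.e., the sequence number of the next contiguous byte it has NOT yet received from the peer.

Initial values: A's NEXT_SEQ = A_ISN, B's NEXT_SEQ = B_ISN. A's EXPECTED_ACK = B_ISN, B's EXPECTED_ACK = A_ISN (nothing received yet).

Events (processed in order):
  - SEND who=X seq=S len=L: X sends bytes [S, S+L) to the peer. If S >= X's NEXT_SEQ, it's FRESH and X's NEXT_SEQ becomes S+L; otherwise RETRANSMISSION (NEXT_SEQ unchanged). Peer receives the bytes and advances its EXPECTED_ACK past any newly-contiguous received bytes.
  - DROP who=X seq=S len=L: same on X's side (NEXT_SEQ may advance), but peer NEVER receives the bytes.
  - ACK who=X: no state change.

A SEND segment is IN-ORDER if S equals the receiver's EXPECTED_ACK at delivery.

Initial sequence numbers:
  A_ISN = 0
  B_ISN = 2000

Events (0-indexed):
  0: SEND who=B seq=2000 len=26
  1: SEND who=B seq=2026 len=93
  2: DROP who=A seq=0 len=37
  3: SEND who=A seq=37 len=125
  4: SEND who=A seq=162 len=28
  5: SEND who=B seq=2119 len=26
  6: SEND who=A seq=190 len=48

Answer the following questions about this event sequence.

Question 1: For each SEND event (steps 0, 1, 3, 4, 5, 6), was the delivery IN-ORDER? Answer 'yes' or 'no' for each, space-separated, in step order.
Answer: yes yes no no yes no

Derivation:
Step 0: SEND seq=2000 -> in-order
Step 1: SEND seq=2026 -> in-order
Step 3: SEND seq=37 -> out-of-order
Step 4: SEND seq=162 -> out-of-order
Step 5: SEND seq=2119 -> in-order
Step 6: SEND seq=190 -> out-of-order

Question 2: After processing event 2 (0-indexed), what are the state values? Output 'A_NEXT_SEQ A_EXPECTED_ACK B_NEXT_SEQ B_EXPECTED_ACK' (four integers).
After event 0: A_seq=0 A_ack=2026 B_seq=2026 B_ack=0
After event 1: A_seq=0 A_ack=2119 B_seq=2119 B_ack=0
After event 2: A_seq=37 A_ack=2119 B_seq=2119 B_ack=0

37 2119 2119 0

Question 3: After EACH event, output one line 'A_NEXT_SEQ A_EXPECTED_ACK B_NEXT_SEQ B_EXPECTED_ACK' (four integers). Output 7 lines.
0 2026 2026 0
0 2119 2119 0
37 2119 2119 0
162 2119 2119 0
190 2119 2119 0
190 2145 2145 0
238 2145 2145 0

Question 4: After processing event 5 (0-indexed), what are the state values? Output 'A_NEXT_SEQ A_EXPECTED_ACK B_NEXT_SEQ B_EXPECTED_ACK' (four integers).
After event 0: A_seq=0 A_ack=2026 B_seq=2026 B_ack=0
After event 1: A_seq=0 A_ack=2119 B_seq=2119 B_ack=0
After event 2: A_seq=37 A_ack=2119 B_seq=2119 B_ack=0
After event 3: A_seq=162 A_ack=2119 B_seq=2119 B_ack=0
After event 4: A_seq=190 A_ack=2119 B_seq=2119 B_ack=0
After event 5: A_seq=190 A_ack=2145 B_seq=2145 B_ack=0

190 2145 2145 0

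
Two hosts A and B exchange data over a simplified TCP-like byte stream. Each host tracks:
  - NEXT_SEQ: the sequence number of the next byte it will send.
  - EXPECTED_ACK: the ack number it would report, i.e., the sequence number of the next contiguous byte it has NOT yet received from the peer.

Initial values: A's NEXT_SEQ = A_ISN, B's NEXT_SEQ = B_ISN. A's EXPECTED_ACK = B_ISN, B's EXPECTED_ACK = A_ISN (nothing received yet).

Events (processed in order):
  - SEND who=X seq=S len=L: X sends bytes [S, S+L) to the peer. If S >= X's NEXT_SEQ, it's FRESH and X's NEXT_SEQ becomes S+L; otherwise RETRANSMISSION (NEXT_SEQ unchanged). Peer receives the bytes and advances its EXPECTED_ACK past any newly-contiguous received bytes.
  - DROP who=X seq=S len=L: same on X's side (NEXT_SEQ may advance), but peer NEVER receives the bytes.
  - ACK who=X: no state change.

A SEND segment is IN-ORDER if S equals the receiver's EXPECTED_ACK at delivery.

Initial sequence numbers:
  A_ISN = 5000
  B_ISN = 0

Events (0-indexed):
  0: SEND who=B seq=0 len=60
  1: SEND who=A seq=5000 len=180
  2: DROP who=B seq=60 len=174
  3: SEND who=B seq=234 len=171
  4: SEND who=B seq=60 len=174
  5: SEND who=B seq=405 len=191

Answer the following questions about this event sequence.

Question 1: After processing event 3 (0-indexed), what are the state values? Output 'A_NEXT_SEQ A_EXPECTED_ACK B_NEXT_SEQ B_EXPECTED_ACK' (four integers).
After event 0: A_seq=5000 A_ack=60 B_seq=60 B_ack=5000
After event 1: A_seq=5180 A_ack=60 B_seq=60 B_ack=5180
After event 2: A_seq=5180 A_ack=60 B_seq=234 B_ack=5180
After event 3: A_seq=5180 A_ack=60 B_seq=405 B_ack=5180

5180 60 405 5180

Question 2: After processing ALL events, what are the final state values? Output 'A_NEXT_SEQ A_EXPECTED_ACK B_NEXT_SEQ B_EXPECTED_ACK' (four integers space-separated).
Answer: 5180 596 596 5180

Derivation:
After event 0: A_seq=5000 A_ack=60 B_seq=60 B_ack=5000
After event 1: A_seq=5180 A_ack=60 B_seq=60 B_ack=5180
After event 2: A_seq=5180 A_ack=60 B_seq=234 B_ack=5180
After event 3: A_seq=5180 A_ack=60 B_seq=405 B_ack=5180
After event 4: A_seq=5180 A_ack=405 B_seq=405 B_ack=5180
After event 5: A_seq=5180 A_ack=596 B_seq=596 B_ack=5180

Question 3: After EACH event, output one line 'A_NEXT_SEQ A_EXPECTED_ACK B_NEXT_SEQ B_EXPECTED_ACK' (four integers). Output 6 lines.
5000 60 60 5000
5180 60 60 5180
5180 60 234 5180
5180 60 405 5180
5180 405 405 5180
5180 596 596 5180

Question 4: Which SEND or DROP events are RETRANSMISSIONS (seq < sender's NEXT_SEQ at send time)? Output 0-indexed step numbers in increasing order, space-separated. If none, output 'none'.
Step 0: SEND seq=0 -> fresh
Step 1: SEND seq=5000 -> fresh
Step 2: DROP seq=60 -> fresh
Step 3: SEND seq=234 -> fresh
Step 4: SEND seq=60 -> retransmit
Step 5: SEND seq=405 -> fresh

Answer: 4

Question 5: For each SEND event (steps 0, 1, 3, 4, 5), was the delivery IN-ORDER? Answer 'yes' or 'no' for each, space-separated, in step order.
Step 0: SEND seq=0 -> in-order
Step 1: SEND seq=5000 -> in-order
Step 3: SEND seq=234 -> out-of-order
Step 4: SEND seq=60 -> in-order
Step 5: SEND seq=405 -> in-order

Answer: yes yes no yes yes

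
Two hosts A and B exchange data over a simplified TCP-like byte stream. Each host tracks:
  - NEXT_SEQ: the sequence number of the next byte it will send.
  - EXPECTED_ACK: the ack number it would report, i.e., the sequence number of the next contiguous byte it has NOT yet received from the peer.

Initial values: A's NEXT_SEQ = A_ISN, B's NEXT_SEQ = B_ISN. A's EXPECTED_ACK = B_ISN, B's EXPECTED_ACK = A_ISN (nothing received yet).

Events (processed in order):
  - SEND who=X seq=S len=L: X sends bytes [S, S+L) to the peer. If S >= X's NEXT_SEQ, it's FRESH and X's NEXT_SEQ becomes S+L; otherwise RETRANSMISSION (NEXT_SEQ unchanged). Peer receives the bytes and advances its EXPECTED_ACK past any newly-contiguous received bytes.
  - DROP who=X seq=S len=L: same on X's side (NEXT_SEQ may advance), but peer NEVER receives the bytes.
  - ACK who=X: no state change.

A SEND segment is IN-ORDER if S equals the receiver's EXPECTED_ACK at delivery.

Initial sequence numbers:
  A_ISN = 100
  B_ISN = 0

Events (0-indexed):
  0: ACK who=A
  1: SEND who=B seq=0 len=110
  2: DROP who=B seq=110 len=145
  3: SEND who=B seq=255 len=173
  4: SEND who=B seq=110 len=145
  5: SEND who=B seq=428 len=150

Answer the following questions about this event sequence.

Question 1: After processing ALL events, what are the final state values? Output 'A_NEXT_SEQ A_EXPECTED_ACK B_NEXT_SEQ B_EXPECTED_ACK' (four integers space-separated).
Answer: 100 578 578 100

Derivation:
After event 0: A_seq=100 A_ack=0 B_seq=0 B_ack=100
After event 1: A_seq=100 A_ack=110 B_seq=110 B_ack=100
After event 2: A_seq=100 A_ack=110 B_seq=255 B_ack=100
After event 3: A_seq=100 A_ack=110 B_seq=428 B_ack=100
After event 4: A_seq=100 A_ack=428 B_seq=428 B_ack=100
After event 5: A_seq=100 A_ack=578 B_seq=578 B_ack=100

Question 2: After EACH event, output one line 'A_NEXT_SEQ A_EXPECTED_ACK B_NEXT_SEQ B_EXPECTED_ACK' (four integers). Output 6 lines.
100 0 0 100
100 110 110 100
100 110 255 100
100 110 428 100
100 428 428 100
100 578 578 100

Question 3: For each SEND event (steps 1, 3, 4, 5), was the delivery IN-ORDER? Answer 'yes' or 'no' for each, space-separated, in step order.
Step 1: SEND seq=0 -> in-order
Step 3: SEND seq=255 -> out-of-order
Step 4: SEND seq=110 -> in-order
Step 5: SEND seq=428 -> in-order

Answer: yes no yes yes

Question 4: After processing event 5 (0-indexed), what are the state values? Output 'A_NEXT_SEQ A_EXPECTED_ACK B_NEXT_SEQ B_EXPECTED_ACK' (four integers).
After event 0: A_seq=100 A_ack=0 B_seq=0 B_ack=100
After event 1: A_seq=100 A_ack=110 B_seq=110 B_ack=100
After event 2: A_seq=100 A_ack=110 B_seq=255 B_ack=100
After event 3: A_seq=100 A_ack=110 B_seq=428 B_ack=100
After event 4: A_seq=100 A_ack=428 B_seq=428 B_ack=100
After event 5: A_seq=100 A_ack=578 B_seq=578 B_ack=100

100 578 578 100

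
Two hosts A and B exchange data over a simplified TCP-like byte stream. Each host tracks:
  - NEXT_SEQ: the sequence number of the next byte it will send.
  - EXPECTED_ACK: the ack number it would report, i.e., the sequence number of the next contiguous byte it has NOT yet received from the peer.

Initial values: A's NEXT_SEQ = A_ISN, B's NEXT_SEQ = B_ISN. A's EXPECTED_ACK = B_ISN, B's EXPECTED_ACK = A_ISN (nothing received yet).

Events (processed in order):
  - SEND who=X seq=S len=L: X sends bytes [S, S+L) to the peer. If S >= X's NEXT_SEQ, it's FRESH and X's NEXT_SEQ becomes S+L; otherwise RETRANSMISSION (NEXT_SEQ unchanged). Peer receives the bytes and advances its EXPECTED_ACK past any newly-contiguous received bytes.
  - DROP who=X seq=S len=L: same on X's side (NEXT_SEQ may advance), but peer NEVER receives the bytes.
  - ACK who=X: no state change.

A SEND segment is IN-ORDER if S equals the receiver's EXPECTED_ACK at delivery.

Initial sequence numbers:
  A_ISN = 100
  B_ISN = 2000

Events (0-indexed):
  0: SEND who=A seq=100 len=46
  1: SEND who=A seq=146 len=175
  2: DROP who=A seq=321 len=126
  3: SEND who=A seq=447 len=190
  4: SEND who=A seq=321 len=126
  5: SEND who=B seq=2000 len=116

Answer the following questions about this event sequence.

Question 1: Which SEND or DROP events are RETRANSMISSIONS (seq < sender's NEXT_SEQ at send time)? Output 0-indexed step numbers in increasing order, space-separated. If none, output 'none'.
Answer: 4

Derivation:
Step 0: SEND seq=100 -> fresh
Step 1: SEND seq=146 -> fresh
Step 2: DROP seq=321 -> fresh
Step 3: SEND seq=447 -> fresh
Step 4: SEND seq=321 -> retransmit
Step 5: SEND seq=2000 -> fresh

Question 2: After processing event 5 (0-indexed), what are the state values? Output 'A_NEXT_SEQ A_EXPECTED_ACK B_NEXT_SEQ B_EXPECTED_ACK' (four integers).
After event 0: A_seq=146 A_ack=2000 B_seq=2000 B_ack=146
After event 1: A_seq=321 A_ack=2000 B_seq=2000 B_ack=321
After event 2: A_seq=447 A_ack=2000 B_seq=2000 B_ack=321
After event 3: A_seq=637 A_ack=2000 B_seq=2000 B_ack=321
After event 4: A_seq=637 A_ack=2000 B_seq=2000 B_ack=637
After event 5: A_seq=637 A_ack=2116 B_seq=2116 B_ack=637

637 2116 2116 637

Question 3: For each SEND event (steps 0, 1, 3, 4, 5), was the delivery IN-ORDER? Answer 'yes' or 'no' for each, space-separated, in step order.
Answer: yes yes no yes yes

Derivation:
Step 0: SEND seq=100 -> in-order
Step 1: SEND seq=146 -> in-order
Step 3: SEND seq=447 -> out-of-order
Step 4: SEND seq=321 -> in-order
Step 5: SEND seq=2000 -> in-order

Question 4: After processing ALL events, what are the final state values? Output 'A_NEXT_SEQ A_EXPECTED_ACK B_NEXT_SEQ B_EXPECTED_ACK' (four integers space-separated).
Answer: 637 2116 2116 637

Derivation:
After event 0: A_seq=146 A_ack=2000 B_seq=2000 B_ack=146
After event 1: A_seq=321 A_ack=2000 B_seq=2000 B_ack=321
After event 2: A_seq=447 A_ack=2000 B_seq=2000 B_ack=321
After event 3: A_seq=637 A_ack=2000 B_seq=2000 B_ack=321
After event 4: A_seq=637 A_ack=2000 B_seq=2000 B_ack=637
After event 5: A_seq=637 A_ack=2116 B_seq=2116 B_ack=637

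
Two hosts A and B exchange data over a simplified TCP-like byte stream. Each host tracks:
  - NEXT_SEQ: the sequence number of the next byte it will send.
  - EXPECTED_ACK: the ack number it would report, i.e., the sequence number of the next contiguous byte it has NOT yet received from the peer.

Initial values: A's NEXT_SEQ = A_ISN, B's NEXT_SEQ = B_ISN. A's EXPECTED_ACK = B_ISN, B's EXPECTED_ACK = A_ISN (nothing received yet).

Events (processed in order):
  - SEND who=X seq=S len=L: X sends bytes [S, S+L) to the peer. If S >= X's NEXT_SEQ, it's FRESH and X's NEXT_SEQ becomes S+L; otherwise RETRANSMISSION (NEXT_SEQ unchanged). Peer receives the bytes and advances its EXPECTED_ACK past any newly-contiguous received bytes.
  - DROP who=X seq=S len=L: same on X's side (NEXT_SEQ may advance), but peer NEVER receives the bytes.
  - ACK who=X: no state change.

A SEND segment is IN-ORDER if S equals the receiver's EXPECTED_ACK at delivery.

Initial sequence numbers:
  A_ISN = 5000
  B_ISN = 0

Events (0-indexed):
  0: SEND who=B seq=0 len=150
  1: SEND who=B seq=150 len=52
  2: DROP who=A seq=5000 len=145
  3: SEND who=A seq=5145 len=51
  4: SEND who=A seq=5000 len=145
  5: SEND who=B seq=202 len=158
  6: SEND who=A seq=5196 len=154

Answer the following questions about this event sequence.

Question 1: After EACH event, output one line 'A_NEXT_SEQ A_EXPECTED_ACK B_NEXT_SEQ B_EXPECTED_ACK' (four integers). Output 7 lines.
5000 150 150 5000
5000 202 202 5000
5145 202 202 5000
5196 202 202 5000
5196 202 202 5196
5196 360 360 5196
5350 360 360 5350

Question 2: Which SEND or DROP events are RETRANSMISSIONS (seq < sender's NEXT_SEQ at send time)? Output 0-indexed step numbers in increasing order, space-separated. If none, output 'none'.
Answer: 4

Derivation:
Step 0: SEND seq=0 -> fresh
Step 1: SEND seq=150 -> fresh
Step 2: DROP seq=5000 -> fresh
Step 3: SEND seq=5145 -> fresh
Step 4: SEND seq=5000 -> retransmit
Step 5: SEND seq=202 -> fresh
Step 6: SEND seq=5196 -> fresh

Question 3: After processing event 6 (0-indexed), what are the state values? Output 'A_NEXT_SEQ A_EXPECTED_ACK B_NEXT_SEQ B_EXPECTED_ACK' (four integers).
After event 0: A_seq=5000 A_ack=150 B_seq=150 B_ack=5000
After event 1: A_seq=5000 A_ack=202 B_seq=202 B_ack=5000
After event 2: A_seq=5145 A_ack=202 B_seq=202 B_ack=5000
After event 3: A_seq=5196 A_ack=202 B_seq=202 B_ack=5000
After event 4: A_seq=5196 A_ack=202 B_seq=202 B_ack=5196
After event 5: A_seq=5196 A_ack=360 B_seq=360 B_ack=5196
After event 6: A_seq=5350 A_ack=360 B_seq=360 B_ack=5350

5350 360 360 5350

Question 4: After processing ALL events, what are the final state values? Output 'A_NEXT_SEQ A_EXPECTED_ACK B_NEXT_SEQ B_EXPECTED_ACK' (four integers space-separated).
After event 0: A_seq=5000 A_ack=150 B_seq=150 B_ack=5000
After event 1: A_seq=5000 A_ack=202 B_seq=202 B_ack=5000
After event 2: A_seq=5145 A_ack=202 B_seq=202 B_ack=5000
After event 3: A_seq=5196 A_ack=202 B_seq=202 B_ack=5000
After event 4: A_seq=5196 A_ack=202 B_seq=202 B_ack=5196
After event 5: A_seq=5196 A_ack=360 B_seq=360 B_ack=5196
After event 6: A_seq=5350 A_ack=360 B_seq=360 B_ack=5350

Answer: 5350 360 360 5350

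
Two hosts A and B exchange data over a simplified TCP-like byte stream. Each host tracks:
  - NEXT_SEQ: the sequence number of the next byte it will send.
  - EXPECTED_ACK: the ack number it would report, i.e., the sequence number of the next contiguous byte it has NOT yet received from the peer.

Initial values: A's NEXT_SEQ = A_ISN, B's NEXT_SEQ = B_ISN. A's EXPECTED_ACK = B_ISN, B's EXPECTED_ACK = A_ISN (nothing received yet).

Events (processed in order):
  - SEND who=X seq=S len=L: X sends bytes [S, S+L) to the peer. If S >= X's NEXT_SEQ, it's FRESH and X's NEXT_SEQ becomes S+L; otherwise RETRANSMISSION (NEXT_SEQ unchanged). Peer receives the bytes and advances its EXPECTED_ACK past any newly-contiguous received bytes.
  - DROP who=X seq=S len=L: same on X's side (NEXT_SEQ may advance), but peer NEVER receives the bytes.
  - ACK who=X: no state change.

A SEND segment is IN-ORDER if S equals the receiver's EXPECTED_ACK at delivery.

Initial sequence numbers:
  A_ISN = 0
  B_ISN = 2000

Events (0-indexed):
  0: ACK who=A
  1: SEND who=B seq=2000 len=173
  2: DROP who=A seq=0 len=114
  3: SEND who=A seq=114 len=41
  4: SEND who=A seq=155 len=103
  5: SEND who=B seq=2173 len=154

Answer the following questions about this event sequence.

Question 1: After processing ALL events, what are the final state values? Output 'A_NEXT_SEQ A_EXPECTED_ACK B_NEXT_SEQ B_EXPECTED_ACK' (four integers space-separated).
After event 0: A_seq=0 A_ack=2000 B_seq=2000 B_ack=0
After event 1: A_seq=0 A_ack=2173 B_seq=2173 B_ack=0
After event 2: A_seq=114 A_ack=2173 B_seq=2173 B_ack=0
After event 3: A_seq=155 A_ack=2173 B_seq=2173 B_ack=0
After event 4: A_seq=258 A_ack=2173 B_seq=2173 B_ack=0
After event 5: A_seq=258 A_ack=2327 B_seq=2327 B_ack=0

Answer: 258 2327 2327 0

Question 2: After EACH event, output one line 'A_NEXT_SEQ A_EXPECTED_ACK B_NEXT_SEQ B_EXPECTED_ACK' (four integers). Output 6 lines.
0 2000 2000 0
0 2173 2173 0
114 2173 2173 0
155 2173 2173 0
258 2173 2173 0
258 2327 2327 0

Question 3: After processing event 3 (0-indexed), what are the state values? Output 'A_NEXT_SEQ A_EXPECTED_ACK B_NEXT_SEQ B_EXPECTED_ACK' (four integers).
After event 0: A_seq=0 A_ack=2000 B_seq=2000 B_ack=0
After event 1: A_seq=0 A_ack=2173 B_seq=2173 B_ack=0
After event 2: A_seq=114 A_ack=2173 B_seq=2173 B_ack=0
After event 3: A_seq=155 A_ack=2173 B_seq=2173 B_ack=0

155 2173 2173 0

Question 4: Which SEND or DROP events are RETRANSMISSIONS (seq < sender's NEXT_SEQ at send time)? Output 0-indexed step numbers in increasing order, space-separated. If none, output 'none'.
Answer: none

Derivation:
Step 1: SEND seq=2000 -> fresh
Step 2: DROP seq=0 -> fresh
Step 3: SEND seq=114 -> fresh
Step 4: SEND seq=155 -> fresh
Step 5: SEND seq=2173 -> fresh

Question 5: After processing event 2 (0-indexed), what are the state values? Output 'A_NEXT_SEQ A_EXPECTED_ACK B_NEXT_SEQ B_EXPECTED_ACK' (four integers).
After event 0: A_seq=0 A_ack=2000 B_seq=2000 B_ack=0
After event 1: A_seq=0 A_ack=2173 B_seq=2173 B_ack=0
After event 2: A_seq=114 A_ack=2173 B_seq=2173 B_ack=0

114 2173 2173 0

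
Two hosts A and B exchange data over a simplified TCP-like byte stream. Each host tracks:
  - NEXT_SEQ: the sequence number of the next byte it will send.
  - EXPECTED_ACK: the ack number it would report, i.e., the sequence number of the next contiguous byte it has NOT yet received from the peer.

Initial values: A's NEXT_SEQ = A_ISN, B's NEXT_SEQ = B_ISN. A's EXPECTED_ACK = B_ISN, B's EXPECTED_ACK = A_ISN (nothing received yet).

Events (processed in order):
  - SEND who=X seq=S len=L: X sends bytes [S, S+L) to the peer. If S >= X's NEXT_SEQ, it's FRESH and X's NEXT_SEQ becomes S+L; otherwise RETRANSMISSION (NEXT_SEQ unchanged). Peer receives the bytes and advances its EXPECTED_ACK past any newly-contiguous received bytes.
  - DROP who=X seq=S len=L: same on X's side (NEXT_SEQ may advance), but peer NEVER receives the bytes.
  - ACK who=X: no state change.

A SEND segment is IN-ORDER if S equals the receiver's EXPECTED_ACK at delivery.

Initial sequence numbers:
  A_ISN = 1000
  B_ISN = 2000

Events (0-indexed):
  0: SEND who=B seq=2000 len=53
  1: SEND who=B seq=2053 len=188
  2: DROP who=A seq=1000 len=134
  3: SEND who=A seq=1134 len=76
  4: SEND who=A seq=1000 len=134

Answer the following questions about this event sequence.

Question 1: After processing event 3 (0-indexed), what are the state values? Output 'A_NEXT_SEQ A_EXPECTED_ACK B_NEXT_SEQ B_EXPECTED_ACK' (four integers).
After event 0: A_seq=1000 A_ack=2053 B_seq=2053 B_ack=1000
After event 1: A_seq=1000 A_ack=2241 B_seq=2241 B_ack=1000
After event 2: A_seq=1134 A_ack=2241 B_seq=2241 B_ack=1000
After event 3: A_seq=1210 A_ack=2241 B_seq=2241 B_ack=1000

1210 2241 2241 1000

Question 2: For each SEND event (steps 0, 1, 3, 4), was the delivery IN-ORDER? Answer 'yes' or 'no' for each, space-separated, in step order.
Answer: yes yes no yes

Derivation:
Step 0: SEND seq=2000 -> in-order
Step 1: SEND seq=2053 -> in-order
Step 3: SEND seq=1134 -> out-of-order
Step 4: SEND seq=1000 -> in-order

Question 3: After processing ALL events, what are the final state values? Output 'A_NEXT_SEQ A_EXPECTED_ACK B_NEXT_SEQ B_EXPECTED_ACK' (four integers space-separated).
After event 0: A_seq=1000 A_ack=2053 B_seq=2053 B_ack=1000
After event 1: A_seq=1000 A_ack=2241 B_seq=2241 B_ack=1000
After event 2: A_seq=1134 A_ack=2241 B_seq=2241 B_ack=1000
After event 3: A_seq=1210 A_ack=2241 B_seq=2241 B_ack=1000
After event 4: A_seq=1210 A_ack=2241 B_seq=2241 B_ack=1210

Answer: 1210 2241 2241 1210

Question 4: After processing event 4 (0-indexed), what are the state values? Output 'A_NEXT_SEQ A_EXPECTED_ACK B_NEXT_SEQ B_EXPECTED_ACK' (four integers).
After event 0: A_seq=1000 A_ack=2053 B_seq=2053 B_ack=1000
After event 1: A_seq=1000 A_ack=2241 B_seq=2241 B_ack=1000
After event 2: A_seq=1134 A_ack=2241 B_seq=2241 B_ack=1000
After event 3: A_seq=1210 A_ack=2241 B_seq=2241 B_ack=1000
After event 4: A_seq=1210 A_ack=2241 B_seq=2241 B_ack=1210

1210 2241 2241 1210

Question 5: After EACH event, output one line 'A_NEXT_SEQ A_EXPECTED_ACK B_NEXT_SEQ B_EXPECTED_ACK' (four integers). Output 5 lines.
1000 2053 2053 1000
1000 2241 2241 1000
1134 2241 2241 1000
1210 2241 2241 1000
1210 2241 2241 1210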